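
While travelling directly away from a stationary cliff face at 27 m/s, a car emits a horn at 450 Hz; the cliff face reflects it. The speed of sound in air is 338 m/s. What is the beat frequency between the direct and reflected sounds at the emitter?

The cliff face receives the sound from a moving source: f₁ = f₀ · v/(v + v_e) = 450 × 338/365 ≈ 416.7 Hz.
On the return leg the car is a moving observer: f₂ = f₁ · (v − v_e)/v = 416.7 × 311/338 ≈ 383.4 Hz.
Equivalently f₂ = f₀ · (v − v_e)/(v + v_e).
Beat against the emitted tone: |f₂ − f₀| = 2v_e·f₀/(v + v_e) = 2 × 27 × 450/365 ≈ 67 Hz.

67 Hz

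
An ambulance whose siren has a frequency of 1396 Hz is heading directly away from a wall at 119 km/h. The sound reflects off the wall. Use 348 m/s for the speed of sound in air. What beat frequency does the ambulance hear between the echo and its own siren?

119 km/h = 33.06 m/s.
The wall receives the sound from a moving source: f₁ = f₀ · v/(v + v_e) = 1396 × 348/381.06 ≈ 1275 Hz.
On the return leg the ambulance is a moving observer: f₂ = f₁ · (v − v_e)/v = 1275 × 314.94/348 ≈ 1154 Hz.
Beat against the emitted tone: |f₂ − f₀| = 2v_e·f₀/(v + v_e) = 2 × 33.06 × 1396/381.06 ≈ 242 Hz.

242 Hz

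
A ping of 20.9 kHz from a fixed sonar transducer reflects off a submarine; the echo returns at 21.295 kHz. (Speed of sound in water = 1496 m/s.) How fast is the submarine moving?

14.0 m/s

Double Doppler shift off a moving reflector: f₂ = f₀ · (v + u)/(v − u) (u > 0 toward emitter).
Rearranging, u = v · (f₂ − f₀)/(f₂ + f₀) = 1496 × 0.395/42.195 ≈ 14.0 m/s.
So the submarine is moving at 14.0 m/s toward the emitter.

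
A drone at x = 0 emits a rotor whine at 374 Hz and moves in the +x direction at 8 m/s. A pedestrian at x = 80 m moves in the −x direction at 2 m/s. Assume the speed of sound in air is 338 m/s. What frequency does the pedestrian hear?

385 Hz

The observer lies on the +x side, so the source is heading toward the observer and the observer is heading toward the source.
With source approaching and observer approaching, f' = f · (v + v_o)/(v − v_s).
f' = 374 × (338 + 2)/(338 − 8) = 374 × 340/330 ≈ 385 Hz.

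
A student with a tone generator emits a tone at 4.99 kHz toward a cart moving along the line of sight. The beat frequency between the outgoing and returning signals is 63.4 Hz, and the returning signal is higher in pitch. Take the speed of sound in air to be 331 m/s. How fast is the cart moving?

2.09 m/s

Double Doppler shift off a moving reflector: f₂ = f₀ · (v + u)/(v − u) (u > 0 toward emitter).
Returning signal is higher, so f₂ = f₀ + Δf = 4990 + 63.4 = 5053.4 Hz.
Rearranging, u = v · (f₂ − f₀)/(f₂ + f₀) = 331 × 63.4/10043.4 ≈ 2.09 m/s.
So the cart is moving at 2.09 m/s toward the emitter.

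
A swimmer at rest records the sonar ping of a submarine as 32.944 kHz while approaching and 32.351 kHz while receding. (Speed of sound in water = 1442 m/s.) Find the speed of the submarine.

f₁/f₂ = (v + v_s)/(v − v_s), so v_s = v · (f₁ − f₂)/(f₁ + f₂).
v_s = 1442 × (32.944 − 32.351)/(32.944 + 32.351) = 1442 × 0.593/65.295 ≈ 13.1 m/s.

13.1 m/s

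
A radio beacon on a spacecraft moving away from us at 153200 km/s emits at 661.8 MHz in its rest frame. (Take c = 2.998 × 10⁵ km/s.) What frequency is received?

376.5 MHz

β = v/c = 153200/299800 = 0.5110.
Relativistic Doppler for frequency: f' = f₀ · √((1 − β)/(1 + β)).
f' = 661.8 × √(0.4890/1.5110) = 661.8 × 0.56888 ≈ 376.5 MHz.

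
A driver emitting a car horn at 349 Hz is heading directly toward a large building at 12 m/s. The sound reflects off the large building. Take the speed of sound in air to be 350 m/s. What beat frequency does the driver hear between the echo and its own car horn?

24.8 Hz

The large building receives the sound from a moving source: f₁ = f₀ · v/(v − v_e) = 349 × 350/338 ≈ 361.4 Hz.
On the return leg the driver is a moving observer: f₂ = f₁ · (v + v_e)/v = 361.4 × 362/350 ≈ 373.8 Hz.
Beat against the emitted tone: |f₂ − f₀| = 2v_e·f₀/(v − v_e) = 2 × 12 × 349/338 ≈ 24.8 Hz.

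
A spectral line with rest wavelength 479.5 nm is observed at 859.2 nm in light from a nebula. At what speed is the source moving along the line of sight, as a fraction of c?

λ'/λ₀ = 1.7919 > 1 (redshift), so the source is receding.
λ'/λ₀ = √((1 + β)/(1 − β)) for a receding source ⇒ β = (r² − 1)/(r² + 1) with r = λ'/λ₀.
β = (3.2108 − 1)/(3.2108 + 1) ≈ 0.525.

0.525c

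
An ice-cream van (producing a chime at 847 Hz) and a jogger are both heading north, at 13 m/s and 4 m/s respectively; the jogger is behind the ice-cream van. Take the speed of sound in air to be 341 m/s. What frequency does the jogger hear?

The jogger is behind, so the ice-cream van is moving away from it while the jogger is moving toward the ice-cream van.
Both move, so f' = f · (v + v_o)/(v + v_s).
f' = 847 × (341 + 4)/(341 + 13) = 847 × 345/354 ≈ 825 Hz.

825 Hz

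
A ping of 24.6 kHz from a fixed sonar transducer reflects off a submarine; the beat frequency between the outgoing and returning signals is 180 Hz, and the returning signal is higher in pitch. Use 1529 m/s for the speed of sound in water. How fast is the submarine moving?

5.6 m/s

Double Doppler shift off a moving reflector: f₂ = f₀ · (v + u)/(v − u) (u > 0 toward emitter).
Returning signal is higher, so f₂ = f₀ + Δf = 24600 + 180 = 24780 Hz.
Rearranging, u = v · (f₂ − f₀)/(f₂ + f₀) = 1529 × 180/49380 ≈ 5.6 m/s.
So the submarine is moving at 5.6 m/s toward the emitter.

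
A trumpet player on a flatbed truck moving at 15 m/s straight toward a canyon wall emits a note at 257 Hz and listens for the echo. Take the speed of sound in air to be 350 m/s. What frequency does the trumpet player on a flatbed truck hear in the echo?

280 Hz

The canyon wall receives the sound from a moving source: f₁ = f₀ · v/(v − v_e) = 257 × 350/335 ≈ 269 Hz.
On the return leg the trumpet player on a flatbed truck is a moving observer: f₂ = f₁ · (v + v_e)/v = 269 × 365/350 ≈ 280 Hz.
Equivalently f₂ = f₀ · (v + v_e)/(v − v_e).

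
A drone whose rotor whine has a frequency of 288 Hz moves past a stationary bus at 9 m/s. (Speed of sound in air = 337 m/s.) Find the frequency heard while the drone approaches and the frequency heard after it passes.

296 Hz approaching; 281 Hz receding

Approaching: f₁ = f · v/(v − v_s) = 288 × 337/328 ≈ 296 Hz.
Receding: f₂ = f · v/(v + v_s) = 288 × 337/346 ≈ 281 Hz.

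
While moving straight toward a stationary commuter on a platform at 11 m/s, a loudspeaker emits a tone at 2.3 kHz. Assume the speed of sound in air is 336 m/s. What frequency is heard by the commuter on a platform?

Only the source moves, toward the listener, so f' = f · v/(v − v_s).
f' = 2.3 × 336/(336 − 11) = 2.3 × 336/325 ≈ 2.38 kHz.

2.38 kHz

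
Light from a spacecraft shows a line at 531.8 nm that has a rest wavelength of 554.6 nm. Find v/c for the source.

λ'/λ₀ = 0.9589 < 1 (blueshift), so the source is approaching.
λ'/λ₀ = √((1 − β)/(1 + β)) for an approaching source ⇒ β = (1 − r²)/(1 + r²) with r = λ'/λ₀.
β = (1 − 0.9195)/(1 + 0.9195) ≈ 0.042.

0.042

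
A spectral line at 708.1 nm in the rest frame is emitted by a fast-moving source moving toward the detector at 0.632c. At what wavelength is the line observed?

Relativistic Doppler for wavelength: λ' = λ₀ · √((1 − β)/(1 + β)).
λ' = 708.1 × √(0.3680/1.6320) = 708.1 × 0.47486 ≈ 336.2 nm.

336.2 nm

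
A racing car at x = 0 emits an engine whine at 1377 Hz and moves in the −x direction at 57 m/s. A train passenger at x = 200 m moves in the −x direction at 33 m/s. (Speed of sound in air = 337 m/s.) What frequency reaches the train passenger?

1293 Hz

The observer lies on the +x side, so the source is heading away from the observer and the observer is heading toward the source.
Both move, so f' = f · (v + v_o)/(v + v_s).
f' = 1377 × (337 + 33)/(337 + 57) = 1377 × 370/394 ≈ 1293 Hz.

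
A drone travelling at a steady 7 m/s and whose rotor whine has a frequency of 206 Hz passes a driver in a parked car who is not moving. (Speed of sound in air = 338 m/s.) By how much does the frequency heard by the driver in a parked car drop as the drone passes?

Approaching: f₁ = f · v/(v − v_s) = 206 × 338/331 ≈ 210.36 Hz.
Receding: f₂ = f · v/(v + v_s) = 206 × 338/345 ≈ 201.82 Hz.
Drop: f₁ − f₂ = 2f·v·v_s/(v² − v_s²) = 2 × 206 × 338 × 7/(338² − 7²) ≈ 8.54 Hz.

8.54 Hz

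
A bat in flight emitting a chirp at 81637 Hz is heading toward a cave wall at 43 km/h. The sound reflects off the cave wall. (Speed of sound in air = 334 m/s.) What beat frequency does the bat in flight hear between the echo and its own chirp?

6056 Hz

43 km/h = 11.94 m/s.
The cave wall receives the sound from a moving source: f₁ = f₀ · v/(v − v_e) = 81637 × 334/322.06 ≈ 84665 Hz.
On the return leg the bat in flight is a moving observer: f₂ = f₁ · (v + v_e)/v = 84665 × 345.94/334 ≈ 87693 Hz.
Equivalently f₂ = f₀ · (v + v_e)/(v − v_e).
Beat against the emitted tone: |f₂ − f₀| = 2v_e·f₀/(v − v_e) = 2 × 11.94 × 81637/322.06 ≈ 6056 Hz.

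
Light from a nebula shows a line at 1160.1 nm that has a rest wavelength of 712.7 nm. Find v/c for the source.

λ'/λ₀ = 1.6278 > 1 (redshift), so the source is receding.
λ'/λ₀ = √((1 + β)/(1 − β)) for a receding source ⇒ β = (r² − 1)/(r² + 1) with r = λ'/λ₀.
β = (2.6496 − 1)/(2.6496 + 1) ≈ 0.452.

0.452c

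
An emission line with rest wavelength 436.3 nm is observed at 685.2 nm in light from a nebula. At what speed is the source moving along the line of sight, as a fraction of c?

λ'/λ₀ = 1.5705 > 1 (redshift), so the source is receding.
λ'/λ₀ = √((1 + β)/(1 − β)) for a receding source ⇒ β = (r² − 1)/(r² + 1) with r = λ'/λ₀.
β = (2.4664 − 1)/(2.4664 + 1) ≈ 0.423.

0.423c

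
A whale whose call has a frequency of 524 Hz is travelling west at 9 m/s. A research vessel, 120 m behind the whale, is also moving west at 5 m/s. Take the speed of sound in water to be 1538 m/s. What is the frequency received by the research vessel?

523 Hz

The research vessel is behind, so the whale is moving away from it while the research vessel is moving toward the whale.
General Doppler shift: f' = f · (v + v_o)/(v + v_s).
f' = 524 × (1538 + 5)/(1538 + 9) = 524 × 1543/1547 ≈ 523 Hz.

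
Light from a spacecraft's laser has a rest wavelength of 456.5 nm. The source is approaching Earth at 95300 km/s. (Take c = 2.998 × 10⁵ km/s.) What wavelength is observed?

β = v/c = 95300/299800 = 0.3179.
Relativistic Doppler for wavelength: λ' = λ₀ · √((1 − β)/(1 + β)).
λ' = 456.5 × √(0.6821/1.3179) = 456.5 × 0.71944 ≈ 328.4 nm.

328.4 nm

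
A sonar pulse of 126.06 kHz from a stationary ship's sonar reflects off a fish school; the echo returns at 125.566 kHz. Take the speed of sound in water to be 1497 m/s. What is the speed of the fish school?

2.94 m/s

Double Doppler shift off a moving reflector: f₂ = f₀ · (v + u)/(v − u) (u > 0 toward emitter).
Rearranging, u = v · (f₂ − f₀)/(f₂ + f₀) = 1497 × -0.494/251.626 ≈ -2.94 m/s.
So the fish school is moving at 2.94 m/s away from the emitter.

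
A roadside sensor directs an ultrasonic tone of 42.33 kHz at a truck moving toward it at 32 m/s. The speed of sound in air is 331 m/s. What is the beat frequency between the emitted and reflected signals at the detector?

9061 Hz

At the truck (a moving observer), f₁ = f₀ · (v + u)/v = 42.33 × 363/331 ≈ 46.42 kHz.
On reflection it acts as a source moving toward the stationary detector: f₂ = f₁ · v/(v − u) = 46.42 × 331/299 ≈ 51.39 kHz.
Beat frequency (with f₀ = 42330 Hz): |f₂ − f₀| = 2u·f₀/(v − u) = 2 × 32 × 42330/299 ≈ 9061 Hz.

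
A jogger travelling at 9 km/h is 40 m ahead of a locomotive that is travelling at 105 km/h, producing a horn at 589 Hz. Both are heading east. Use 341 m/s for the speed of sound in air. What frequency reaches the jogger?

105 km/h = 29.17 m/s; 9 km/h = 2.5 m/s.
The jogger is ahead, so the locomotive is moving toward it while the jogger is moving away from the locomotive.
Both move, so f' = f · (v − v_o)/(v − v_s).
f' = 589 × (341 − 2.5)/(341 − 29.17) = 589 × 338.5/311.83 ≈ 639 Hz.

639 Hz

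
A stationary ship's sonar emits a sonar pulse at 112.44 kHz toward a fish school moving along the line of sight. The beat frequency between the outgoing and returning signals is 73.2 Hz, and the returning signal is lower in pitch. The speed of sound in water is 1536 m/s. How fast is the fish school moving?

Double Doppler shift off a moving reflector: f₂ = f₀ · (v + u)/(v − u) (u > 0 toward emitter).
Returning signal is lower, so f₂ = f₀ − Δf = 112440 − 73.2 = 112366.8 Hz.
Rearranging, u = v · (f₂ − f₀)/(f₂ + f₀) = 1536 × -73.2/224806.8 ≈ -0.50 m/s.
So the fish school is moving at 0.50 m/s away from the emitter.

0.50 m/s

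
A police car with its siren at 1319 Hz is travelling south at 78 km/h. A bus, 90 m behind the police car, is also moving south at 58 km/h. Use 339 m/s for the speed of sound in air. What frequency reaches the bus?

1299 Hz

78 km/h = 21.67 m/s; 58 km/h = 16.11 m/s.
The bus is behind, so the police car is moving away from it while the bus is moving toward the police car.
Both move, so f' = f · (v + v_o)/(v + v_s).
f' = 1319 × (339 + 16.11)/(339 + 21.67) = 1319 × 355.11/360.67 ≈ 1299 Hz.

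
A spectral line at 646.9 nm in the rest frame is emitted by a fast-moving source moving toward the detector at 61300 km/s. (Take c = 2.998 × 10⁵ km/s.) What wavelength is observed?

β = v/c = 61300/299800 = 0.2045.
Relativistic Doppler for wavelength: λ' = λ₀ · √((1 − β)/(1 + β)).
λ' = 646.9 × √(0.7955/1.2045) = 646.9 × 0.81270 ≈ 525.7 nm.

525.7 nm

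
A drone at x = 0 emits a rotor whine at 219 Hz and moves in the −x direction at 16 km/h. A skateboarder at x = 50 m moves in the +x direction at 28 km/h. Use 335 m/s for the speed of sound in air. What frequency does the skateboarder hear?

211 Hz

16 km/h = 4.444 m/s; 28 km/h = 7.778 m/s.
The observer lies on the +x side, so the source is heading away from the observer and the observer is heading away from the source.
With source receding and observer receding, f' = f · (v − v_o)/(v + v_s).
f' = 219 × (335 − 7.778)/(335 + 4.444) = 219 × 327.22/339.44 ≈ 211 Hz.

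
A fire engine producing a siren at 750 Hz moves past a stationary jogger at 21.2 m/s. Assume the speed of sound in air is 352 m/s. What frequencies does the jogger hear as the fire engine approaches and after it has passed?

Approaching: f₁ = f · v/(v − v_s) = 750 × 352/330.8 ≈ 798 Hz.
Receding: f₂ = f · v/(v + v_s) = 750 × 352/373.2 ≈ 707 Hz.

798 Hz approaching; 707 Hz receding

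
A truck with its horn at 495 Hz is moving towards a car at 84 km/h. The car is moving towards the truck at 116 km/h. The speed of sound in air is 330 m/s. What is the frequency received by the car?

84 km/h = 23.33 m/s; 116 km/h = 32.22 m/s.
General Doppler shift: f' = f · (v + v_o)/(v − v_s).
f' = 495 × (330 + 32.22)/(330 − 23.33) = 495 × 362.22/306.67 ≈ 585 Hz.

585 Hz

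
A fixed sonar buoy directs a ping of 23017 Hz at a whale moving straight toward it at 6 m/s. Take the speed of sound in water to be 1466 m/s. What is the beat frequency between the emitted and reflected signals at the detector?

189 Hz

At the whale (a moving observer), f₁ = f₀ · (v + u)/v = 23017 × 1472/1466 ≈ 23111.2 Hz.
On reflection it acts as a source moving toward the stationary detector: f₂ = f₁ · v/(v − u) = 23111.2 × 1466/1460 ≈ 23206.2 Hz.
Equivalently f₂ = f₀ · (v + u)/(v − u).
Beat frequency: |f₂ − f₀| = 2u·f₀/(v − u) = 2 × 6 × 23017/1460 ≈ 189 Hz.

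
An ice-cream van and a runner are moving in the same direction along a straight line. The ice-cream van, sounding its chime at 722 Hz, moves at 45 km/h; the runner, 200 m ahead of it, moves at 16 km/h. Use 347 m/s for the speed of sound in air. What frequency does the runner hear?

739 Hz

45 km/h = 12.5 m/s; 16 km/h = 4.444 m/s.
The runner is ahead, so the ice-cream van is moving toward it while the runner is moving away from the ice-cream van.
Both move, so f' = f · (v − v_o)/(v − v_s).
f' = 722 × (347 − 4.444)/(347 − 12.5) = 722 × 342.56/334.5 ≈ 739 Hz.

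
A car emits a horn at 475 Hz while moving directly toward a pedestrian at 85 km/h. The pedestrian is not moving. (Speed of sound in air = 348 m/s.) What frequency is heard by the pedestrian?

85 km/h = 23.61 m/s.
Only the source moves, toward the listener, so f' = f · v/(v − v_s).
f' = 475 × 348/(348 − 23.61) = 475 × 348/324.4 ≈ 510 Hz.

510 Hz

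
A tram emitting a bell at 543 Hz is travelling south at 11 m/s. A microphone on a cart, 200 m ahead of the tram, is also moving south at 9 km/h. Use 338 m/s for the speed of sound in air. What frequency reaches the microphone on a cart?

9 km/h = 2.5 m/s.
The microphone on a cart is ahead, so the tram is moving toward it while the microphone on a cart is moving away from the tram.
Both move, so f' = f · (v − v_o)/(v − v_s).
f' = 543 × (338 − 2.5)/(338 − 11) = 543 × 335.5/327 ≈ 557 Hz.

557 Hz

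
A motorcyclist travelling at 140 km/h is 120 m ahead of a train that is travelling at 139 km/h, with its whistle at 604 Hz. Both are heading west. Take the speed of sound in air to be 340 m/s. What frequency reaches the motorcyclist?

603 Hz

139 km/h = 38.61 m/s; 140 km/h = 38.89 m/s.
The motorcyclist is ahead, so the train is moving toward it while the motorcyclist is moving away from the train.
Both move, so f' = f · (v − v_o)/(v − v_s).
f' = 604 × (340 − 38.89)/(340 − 38.61) = 604 × 301.11/301.39 ≈ 603 Hz.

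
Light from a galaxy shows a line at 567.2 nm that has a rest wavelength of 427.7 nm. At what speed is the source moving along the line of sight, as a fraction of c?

λ'/λ₀ = 1.3262 > 1 (redshift), so the source is receding.
λ'/λ₀ = √((1 + β)/(1 − β)) for a receding source ⇒ β = (r² − 1)/(r² + 1) with r = λ'/λ₀.
β = (1.7587 − 1)/(1.7587 + 1) ≈ 0.275.

0.275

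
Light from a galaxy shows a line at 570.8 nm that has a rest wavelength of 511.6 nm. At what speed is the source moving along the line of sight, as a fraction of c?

0.109c

λ'/λ₀ = 1.1157 > 1 (redshift), so the source is receding.
λ'/λ₀ = √((1 + β)/(1 − β)) for a receding source ⇒ β = (r² − 1)/(r² + 1) with r = λ'/λ₀.
β = (1.2448 − 1)/(1.2448 + 1) ≈ 0.109.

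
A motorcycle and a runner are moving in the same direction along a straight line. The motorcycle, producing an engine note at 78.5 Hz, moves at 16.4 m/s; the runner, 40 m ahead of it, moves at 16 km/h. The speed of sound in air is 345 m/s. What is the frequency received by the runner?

81 Hz

16 km/h = 4.444 m/s.
The runner is ahead, so the motorcycle is moving toward it while the runner is moving away from the motorcycle.
With source approaching and observer receding, f' = f · (v − v_o)/(v − v_s).
f' = 78.5 × (345 − 4.444)/(345 − 16.4) = 78.5 × 340.56/328.6 ≈ 81 Hz.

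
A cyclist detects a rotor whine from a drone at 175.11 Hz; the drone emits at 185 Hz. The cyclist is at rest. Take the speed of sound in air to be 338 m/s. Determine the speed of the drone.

19.1 m/s

f' < f, so the drone is receding.
f' = f · v/(v + v_s) ⇒ v_s = v · |1 − f/f'|.
v_s = 338 × |1 − 185/175.11| = 338 × 0.05648 ≈ 19.1 m/s.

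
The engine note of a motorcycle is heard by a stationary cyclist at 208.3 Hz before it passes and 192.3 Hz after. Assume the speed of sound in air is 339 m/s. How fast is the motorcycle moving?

13.5 m/s

f₁/f₂ = (v + v_s)/(v − v_s), so v_s = v · (f₁ − f₂)/(f₁ + f₂).
v_s = 339 × (208.3 − 192.3)/(208.3 + 192.3) = 339 × 16.0/400.6 ≈ 13.5 m/s.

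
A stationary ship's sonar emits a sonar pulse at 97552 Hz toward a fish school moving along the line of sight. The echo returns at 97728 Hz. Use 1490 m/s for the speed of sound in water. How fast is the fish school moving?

Double Doppler shift off a moving reflector: f₂ = f₀ · (v + u)/(v − u) (u > 0 toward emitter).
Rearranging, u = v · (f₂ − f₀)/(f₂ + f₀) = 1490 × 176/195280 ≈ 1.34 m/s.
So the fish school is moving at 1.34 m/s toward the emitter.

1.34 m/s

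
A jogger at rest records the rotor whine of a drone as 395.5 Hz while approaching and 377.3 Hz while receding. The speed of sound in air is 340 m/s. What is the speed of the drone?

f₁/f₂ = (v + v_s)/(v − v_s), so v_s = v · (f₁ − f₂)/(f₁ + f₂).
v_s = 340 × (395.5 − 377.3)/(395.5 + 377.3) = 340 × 18.2/772.8 ≈ 8.0 m/s.

8.0 m/s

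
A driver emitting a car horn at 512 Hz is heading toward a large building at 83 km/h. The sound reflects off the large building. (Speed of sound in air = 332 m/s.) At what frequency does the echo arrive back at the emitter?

83 km/h = 23.06 m/s.
The large building receives the sound from a moving source: f₁ = f₀ · v/(v − v_e) = 512 × 332/308.94 ≈ 550 Hz.
On the return leg the driver is a moving observer: f₂ = f₁ · (v + v_e)/v = 550 × 355.06/332 ≈ 588 Hz.
Equivalently f₂ = f₀ · (v + v_e)/(v − v_e).

588 Hz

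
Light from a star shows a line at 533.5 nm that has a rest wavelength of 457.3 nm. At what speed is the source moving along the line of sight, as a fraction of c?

λ'/λ₀ = 1.1666 > 1 (redshift), so the source is receding.
λ'/λ₀ = √((1 + β)/(1 − β)) for a receding source ⇒ β = (r² − 1)/(r² + 1) with r = λ'/λ₀.
β = (1.3610 − 1)/(1.3610 + 1) ≈ 0.153.

0.153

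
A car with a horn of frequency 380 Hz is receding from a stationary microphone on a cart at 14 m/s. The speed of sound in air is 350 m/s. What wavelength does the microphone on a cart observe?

95.8 cm

With the source moving away from a stationary observer, f' = f · v/(v + v_s).
f' = 380 × 350/(350 + 14) ≈ 365 Hz.
λ' = v/f' = 350/365.385 ≈ 95.8 cm.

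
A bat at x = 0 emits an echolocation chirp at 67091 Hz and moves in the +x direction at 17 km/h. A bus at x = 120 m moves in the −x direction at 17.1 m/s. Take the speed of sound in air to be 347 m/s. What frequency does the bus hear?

17 km/h = 4.722 m/s.
The observer lies on the +x side, so the source is heading toward the observer and the observer is heading toward the source.
Both move, so f' = f · (v + v_o)/(v − v_s).
f' = 67091 × (347 + 17.1)/(347 − 4.722) = 67091 × 364.1/342.28 ≈ 71368 Hz.

71368 Hz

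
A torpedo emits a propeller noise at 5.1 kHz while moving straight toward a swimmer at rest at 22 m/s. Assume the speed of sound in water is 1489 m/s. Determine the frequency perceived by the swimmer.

Only the source moves, toward the listener, so f' = f · v/(v − v_s).
f' = 5.1 × 1489/(1489 − 22) = 5.1 × 1489/1467 ≈ 5.18 kHz.

5.18 kHz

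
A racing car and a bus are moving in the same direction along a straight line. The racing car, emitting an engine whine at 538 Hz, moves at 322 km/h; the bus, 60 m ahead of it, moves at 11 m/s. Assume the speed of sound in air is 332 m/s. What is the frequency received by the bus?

712 Hz

322 km/h = 89.44 m/s.
The bus is ahead, so the racing car is moving toward it while the bus is moving away from the racing car.
With source approaching and observer receding, f' = f · (v − v_o)/(v − v_s).
f' = 538 × (332 − 11)/(332 − 89.44) = 538 × 321/242.56 ≈ 712 Hz.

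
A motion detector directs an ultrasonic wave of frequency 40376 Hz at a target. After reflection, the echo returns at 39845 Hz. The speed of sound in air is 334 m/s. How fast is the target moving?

2.21 m/s

Double Doppler shift off a moving reflector: f₂ = f₀ · (v + u)/(v − u) (u > 0 toward emitter).
Rearranging, u = v · (f₂ − f₀)/(f₂ + f₀) = 334 × -531/80221 ≈ -2.21 m/s.
So the target is moving at 2.21 m/s away from the emitter.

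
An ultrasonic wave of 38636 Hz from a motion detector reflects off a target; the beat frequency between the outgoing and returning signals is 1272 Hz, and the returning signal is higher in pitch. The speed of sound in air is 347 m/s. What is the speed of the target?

5.6 m/s

Double Doppler shift off a moving reflector: f₂ = f₀ · (v + u)/(v − u) (u > 0 toward emitter).
Returning signal is higher, so f₂ = f₀ + Δf = 38636 + 1272 = 39908 Hz.
Rearranging, u = v · (f₂ − f₀)/(f₂ + f₀) = 347 × 1272/78544 ≈ 5.6 m/s.
So the target is moving at 5.6 m/s toward the emitter.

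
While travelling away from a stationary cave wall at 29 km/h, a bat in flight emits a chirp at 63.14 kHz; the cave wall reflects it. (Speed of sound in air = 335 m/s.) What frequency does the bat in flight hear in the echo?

60.2 kHz

29 km/h = 8.056 m/s.
The cave wall receives the sound from a moving source: f₁ = f₀ · v/(v + v_e) = 63.14 × 335/343.06 ≈ 61.7 kHz.
On the return leg the bat in flight is a moving observer: f₂ = f₁ · (v − v_e)/v = 61.7 × 326.94/335 ≈ 60.2 kHz.
Equivalently f₂ = f₀ · (v − v_e)/(v + v_e).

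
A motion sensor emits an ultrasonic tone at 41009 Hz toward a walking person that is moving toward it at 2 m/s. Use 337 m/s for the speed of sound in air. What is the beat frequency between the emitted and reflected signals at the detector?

The walking person first receives the wave as a moving observer: f₁ = f₀ · (v + u)/v = 41009 × (337 + 2)/337 ≈ 41252 Hz.
The reflection then acts as a moving source: f₂ = f₁ · v/(v − u) ≈ 41499 Hz.
Equivalently f₂ = f₀ · (v + u)/(v − u).
Beat frequency: |f₂ − f₀| = 2u·f₀/(v − u) = 2 × 2 × 41009/335 ≈ 490 Hz.

490 Hz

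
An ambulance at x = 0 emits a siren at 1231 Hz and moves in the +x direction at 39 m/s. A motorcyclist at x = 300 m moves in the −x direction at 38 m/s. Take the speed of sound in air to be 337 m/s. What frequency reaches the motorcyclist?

1549 Hz

The observer lies on the +x side, so the source is heading toward the observer and the observer is heading toward the source.
With source approaching and observer approaching, f' = f · (v + v_o)/(v − v_s).
f' = 1231 × (337 + 38)/(337 − 39) = 1231 × 375/298 ≈ 1549 Hz.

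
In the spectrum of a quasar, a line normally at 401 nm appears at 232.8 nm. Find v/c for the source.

0.496

λ'/λ₀ = 0.5805 < 1 (blueshift), so the source is approaching.
λ'/λ₀ = √((1 − β)/(1 + β)) for an approaching source ⇒ β = (1 − r²)/(1 + r²) with r = λ'/λ₀.
β = (1 − 0.3370)/(1 + 0.3370) ≈ 0.496.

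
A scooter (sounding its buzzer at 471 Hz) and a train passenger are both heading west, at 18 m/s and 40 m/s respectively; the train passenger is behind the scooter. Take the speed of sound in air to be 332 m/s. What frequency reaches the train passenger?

The train passenger is behind, so the scooter is moving away from it while the train passenger is moving toward the scooter.
General Doppler shift: f' = f · (v + v_o)/(v + v_s).
f' = 471 × (332 + 40)/(332 + 18) = 471 × 372/350 ≈ 501 Hz.

501 Hz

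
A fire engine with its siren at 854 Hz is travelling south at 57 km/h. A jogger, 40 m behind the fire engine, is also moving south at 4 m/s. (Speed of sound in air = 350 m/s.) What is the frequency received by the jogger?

57 km/h = 15.83 m/s.
The jogger is behind, so the fire engine is moving away from it while the jogger is moving toward the fire engine.
Both move, so f' = f · (v + v_o)/(v + v_s).
f' = 854 × (350 + 4)/(350 + 15.83) = 854 × 354/365.83 ≈ 826 Hz.

826 Hz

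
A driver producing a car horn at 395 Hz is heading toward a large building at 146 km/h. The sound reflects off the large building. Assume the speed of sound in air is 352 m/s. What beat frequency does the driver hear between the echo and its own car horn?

146 km/h = 40.56 m/s.
The large building receives the sound from a moving source: f₁ = f₀ · v/(v − v_e) = 395 × 352/311.44 ≈ 446.4 Hz.
On the return leg the driver is a moving observer: f₂ = f₁ · (v + v_e)/v = 446.4 × 392.56/352 ≈ 497.9 Hz.
Equivalently f₂ = f₀ · (v + v_e)/(v − v_e).
Beat against the emitted tone: |f₂ − f₀| = 2v_e·f₀/(v − v_e) = 2 × 40.56 × 395/311.44 ≈ 103 Hz.

103 Hz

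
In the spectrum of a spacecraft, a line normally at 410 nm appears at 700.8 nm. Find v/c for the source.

λ'/λ₀ = 1.7093 > 1 (redshift), so the source is receding.
λ'/λ₀ = √((1 + β)/(1 − β)) for a receding source ⇒ β = (r² − 1)/(r² + 1) with r = λ'/λ₀.
β = (2.9216 − 1)/(2.9216 + 1) ≈ 0.490.

0.490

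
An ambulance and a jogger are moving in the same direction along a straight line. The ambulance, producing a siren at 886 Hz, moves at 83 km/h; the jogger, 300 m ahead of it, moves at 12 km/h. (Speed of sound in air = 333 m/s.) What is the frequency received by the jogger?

83 km/h = 23.06 m/s; 12 km/h = 3.333 m/s.
The jogger is ahead, so the ambulance is moving toward it while the jogger is moving away from the ambulance.
General Doppler shift: f' = f · (v − v_o)/(v − v_s).
f' = 886 × (333 − 3.333)/(333 − 23.06) = 886 × 329.67/309.94 ≈ 942 Hz.

942 Hz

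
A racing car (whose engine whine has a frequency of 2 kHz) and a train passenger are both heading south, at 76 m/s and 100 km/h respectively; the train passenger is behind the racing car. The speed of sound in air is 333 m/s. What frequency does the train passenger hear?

1.764 kHz

100 km/h = 27.78 m/s.
The train passenger is behind, so the racing car is moving away from it while the train passenger is moving toward the racing car.
General Doppler shift: f' = f · (v + v_o)/(v + v_s).
f' = 2 × (333 + 27.78)/(333 + 76) = 2 × 360.78/409 ≈ 1.764 kHz.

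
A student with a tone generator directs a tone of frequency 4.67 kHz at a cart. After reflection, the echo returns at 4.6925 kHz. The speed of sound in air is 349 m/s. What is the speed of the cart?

0.84 m/s

Double Doppler shift off a moving reflector: f₂ = f₀ · (v + u)/(v − u) (u > 0 toward emitter).
Rearranging, u = v · (f₂ − f₀)/(f₂ + f₀) = 349 × 0.0225/9.3625 ≈ 0.84 m/s.
So the cart is moving at 0.84 m/s toward the emitter.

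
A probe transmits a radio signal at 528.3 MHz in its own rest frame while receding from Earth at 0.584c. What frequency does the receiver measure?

Relativistic Doppler for frequency: f' = f₀ · √((1 − β)/(1 + β)).
f' = 528.3 × √(0.4160/1.5840) = 528.3 × 0.51247 ≈ 270.7 MHz.

270.7 MHz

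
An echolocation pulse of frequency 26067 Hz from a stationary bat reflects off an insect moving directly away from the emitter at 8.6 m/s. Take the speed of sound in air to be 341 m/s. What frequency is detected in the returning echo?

At the insect (a moving observer), f₁ = f₀ · (v − u)/v = 26067 × 332.4/341 ≈ 25410 Hz.
The reflection then acts as a moving source: f₂ = f₁ · v/(v + u) ≈ 24785 Hz.

24785 Hz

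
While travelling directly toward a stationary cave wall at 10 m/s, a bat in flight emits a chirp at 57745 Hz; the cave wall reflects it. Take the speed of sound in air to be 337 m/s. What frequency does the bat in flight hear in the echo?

61277 Hz

The cave wall receives the sound from a moving source: f₁ = f₀ · v/(v − v_e) = 57745 × 337/327 ≈ 59511 Hz.
On the return leg the bat in flight is a moving observer: f₂ = f₁ · (v + v_e)/v = 59511 × 347/337 ≈ 61277 Hz.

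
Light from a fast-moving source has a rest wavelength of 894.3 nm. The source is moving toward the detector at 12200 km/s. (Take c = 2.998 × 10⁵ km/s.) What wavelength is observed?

858.6 nm

β = v/c = 12200/299800 = 0.0407.
Relativistic Doppler for wavelength: λ' = λ₀ · √((1 − β)/(1 + β)).
λ' = 894.3 × √(0.9593/1.0407) = 894.3 × 0.96010 ≈ 858.6 nm.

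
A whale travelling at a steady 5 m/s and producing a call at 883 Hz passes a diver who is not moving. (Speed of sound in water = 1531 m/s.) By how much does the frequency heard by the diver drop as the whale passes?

Approaching: f₁ = f · v/(v − v_s) = 883 × 1531/1526 ≈ 885.89 Hz.
Receding: f₂ = f · v/(v + v_s) = 883 × 1531/1536 ≈ 880.13 Hz.
Drop: f₁ − f₂ = 2f·v·v_s/(v² − v_s²) = 2 × 883 × 1531 × 5/(1531² − 5²) ≈ 5.77 Hz.

5.77 Hz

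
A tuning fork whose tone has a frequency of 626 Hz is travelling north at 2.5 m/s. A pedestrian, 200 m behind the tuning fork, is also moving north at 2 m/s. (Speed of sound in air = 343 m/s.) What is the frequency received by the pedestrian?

The pedestrian is behind, so the tuning fork is moving away from it while the pedestrian is moving toward the tuning fork.
Both move, so f' = f · (v + v_o)/(v + v_s).
f' = 626 × (343 + 2)/(343 + 2.5) = 626 × 345/345.5 ≈ 625 Hz.

625 Hz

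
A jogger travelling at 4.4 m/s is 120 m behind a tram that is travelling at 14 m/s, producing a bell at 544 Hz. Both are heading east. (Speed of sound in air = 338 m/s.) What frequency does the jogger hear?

The jogger is behind, so the tram is moving away from it while the jogger is moving toward the tram.
General Doppler shift: f' = f · (v + v_o)/(v + v_s).
f' = 544 × (338 + 4.4)/(338 + 14) = 544 × 342.4/352 ≈ 529 Hz.

529 Hz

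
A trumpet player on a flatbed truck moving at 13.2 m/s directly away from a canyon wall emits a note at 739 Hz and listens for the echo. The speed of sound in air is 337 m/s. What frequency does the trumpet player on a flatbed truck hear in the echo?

The canyon wall receives the sound from a moving source: f₁ = f₀ · v/(v + v_e) = 739 × 337/350.2 ≈ 711 Hz.
On the return leg the trumpet player on a flatbed truck is a moving observer: f₂ = f₁ · (v − v_e)/v = 711 × 323.8/337 ≈ 683 Hz.

683 Hz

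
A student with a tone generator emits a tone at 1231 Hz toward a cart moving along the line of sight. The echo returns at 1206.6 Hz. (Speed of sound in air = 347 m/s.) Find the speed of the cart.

3.5 m/s

Double Doppler shift off a moving reflector: f₂ = f₀ · (v + u)/(v − u) (u > 0 toward emitter).
Rearranging, u = v · (f₂ − f₀)/(f₂ + f₀) = 347 × -24.4/2437.6 ≈ -3.5 m/s.
So the cart is moving at 3.5 m/s away from the emitter.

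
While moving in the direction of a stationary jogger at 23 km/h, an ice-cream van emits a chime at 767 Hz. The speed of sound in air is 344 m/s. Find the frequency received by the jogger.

782 Hz

23 km/h = 6.389 m/s.
Moving source, stationary observer: f' = f · v/(v − v_s) since the source is approaching.
f' = 767 × 344/(344 − 6.389) = 767 × 344/337.6 ≈ 782 Hz.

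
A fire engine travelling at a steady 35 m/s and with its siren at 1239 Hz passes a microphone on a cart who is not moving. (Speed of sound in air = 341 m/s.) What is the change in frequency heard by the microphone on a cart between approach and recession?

257 Hz

Approaching: f₁ = f · v/(v − v_s) = 1239 × 341/306 ≈ 1381 Hz.
Receding: f₂ = f · v/(v + v_s) = 1239 × 341/376 ≈ 1124 Hz.
Drop: f₁ − f₂ = 2f·v·v_s/(v² − v_s²) = 2 × 1239 × 341 × 35/(341² − 35²) ≈ 257 Hz.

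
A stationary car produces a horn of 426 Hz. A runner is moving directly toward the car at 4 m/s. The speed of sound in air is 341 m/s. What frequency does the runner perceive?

Moving observer, stationary source: f' = f · (v + v_o)/v.
f' = 426 × (341 + 4)/341 = 426 × 345/341 ≈ 431 Hz.

431 Hz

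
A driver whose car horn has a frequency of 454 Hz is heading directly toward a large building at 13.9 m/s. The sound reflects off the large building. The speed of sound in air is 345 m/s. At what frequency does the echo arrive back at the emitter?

492 Hz

The large building receives the sound from a moving source: f₁ = f₀ · v/(v − v_e) = 454 × 345/331.1 ≈ 473 Hz.
On the return leg the driver is a moving observer: f₂ = f₁ · (v + v_e)/v = 473 × 358.9/345 ≈ 492 Hz.
Equivalently f₂ = f₀ · (v + v_e)/(v − v_e).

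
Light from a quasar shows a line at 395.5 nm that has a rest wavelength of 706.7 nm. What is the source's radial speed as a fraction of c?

λ'/λ₀ = 0.5596 < 1 (blueshift), so the source is approaching.
λ'/λ₀ = √((1 − β)/(1 + β)) for an approaching source ⇒ β = (1 − r²)/(1 + r²) with r = λ'/λ₀.
β = (1 − 0.3132)/(1 + 0.3132) ≈ 0.523.

0.523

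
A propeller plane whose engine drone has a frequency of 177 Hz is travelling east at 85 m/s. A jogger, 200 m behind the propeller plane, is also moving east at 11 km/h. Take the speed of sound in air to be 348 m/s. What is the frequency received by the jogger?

11 km/h = 3.056 m/s.
The jogger is behind, so the propeller plane is moving away from it while the jogger is moving toward the propeller plane.
General Doppler shift: f' = f · (v + v_o)/(v + v_s).
f' = 177 × (348 + 3.056)/(348 + 85) = 177 × 351.06/433 ≈ 144 Hz.

144 Hz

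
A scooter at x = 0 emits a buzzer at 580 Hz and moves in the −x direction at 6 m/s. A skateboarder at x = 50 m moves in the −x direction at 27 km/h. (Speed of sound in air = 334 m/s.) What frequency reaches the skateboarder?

583 Hz

27 km/h = 7.5 m/s.
The observer lies on the +x side, so the source is heading away from the observer and the observer is heading toward the source.
With source receding and observer approaching, f' = f · (v + v_o)/(v + v_s).
f' = 580 × (334 + 7.5)/(334 + 6) = 580 × 341.5/340 ≈ 583 Hz.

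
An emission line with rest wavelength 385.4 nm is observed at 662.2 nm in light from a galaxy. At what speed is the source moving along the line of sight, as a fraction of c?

0.494

λ'/λ₀ = 1.7182 > 1 (redshift), so the source is receding.
λ'/λ₀ = √((1 + β)/(1 − β)) for a receding source ⇒ β = (r² − 1)/(r² + 1) with r = λ'/λ₀.
β = (2.9523 − 1)/(2.9523 + 1) ≈ 0.494.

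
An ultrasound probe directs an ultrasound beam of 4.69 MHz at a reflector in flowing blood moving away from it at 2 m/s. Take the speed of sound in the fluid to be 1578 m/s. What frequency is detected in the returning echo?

4.678 MHz

At the reflector in flowing blood (a moving observer), f₁ = f₀ · (v − u)/v = 4.69 × 1576/1578 ≈ 4.684 MHz.
On reflection it acts as a source moving away from the stationary detector: f₂ = f₁ · v/(v + u) = 4.684 × 1578/1580 ≈ 4.678 MHz.
Equivalently f₂ = f₀ · (v − u)/(v + u).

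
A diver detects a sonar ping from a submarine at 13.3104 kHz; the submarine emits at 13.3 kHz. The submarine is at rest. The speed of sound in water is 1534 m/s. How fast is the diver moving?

1.20 m/s

f' > f, so the diver is approaching.
f' = f · (v + v_o)/v ⇒ v_o = v · |f'/f − 1|.
v_o = 1534 × |13.3104/13.3 − 1| = 1534 × 0.000782 ≈ 1.20 m/s.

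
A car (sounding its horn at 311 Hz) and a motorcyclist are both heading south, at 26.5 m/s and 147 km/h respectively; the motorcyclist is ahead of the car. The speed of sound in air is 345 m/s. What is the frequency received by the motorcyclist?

297 Hz

147 km/h = 40.83 m/s.
The motorcyclist is ahead, so the car is moving toward it while the motorcyclist is moving away from the car.
With source approaching and observer receding, f' = f · (v − v_o)/(v − v_s).
f' = 311 × (345 − 40.83)/(345 − 26.5) = 311 × 304.17/318.5 ≈ 297 Hz.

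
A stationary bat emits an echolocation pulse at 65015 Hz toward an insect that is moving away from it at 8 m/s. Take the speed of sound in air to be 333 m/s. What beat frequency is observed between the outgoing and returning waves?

At the insect (a moving observer), f₁ = f₀ · (v − u)/v = 65015 × 325/333 ≈ 63453 Hz.
On reflection it acts as a source moving away from the stationary detector: f₂ = f₁ · v/(v + u) = 63453 × 333/341 ≈ 61964 Hz.
Equivalently f₂ = f₀ · (v − u)/(v + u).
Beat frequency: |f₂ − f₀| = 2u·f₀/(v + u) = 2 × 8 × 65015/341 ≈ 3051 Hz.

3051 Hz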